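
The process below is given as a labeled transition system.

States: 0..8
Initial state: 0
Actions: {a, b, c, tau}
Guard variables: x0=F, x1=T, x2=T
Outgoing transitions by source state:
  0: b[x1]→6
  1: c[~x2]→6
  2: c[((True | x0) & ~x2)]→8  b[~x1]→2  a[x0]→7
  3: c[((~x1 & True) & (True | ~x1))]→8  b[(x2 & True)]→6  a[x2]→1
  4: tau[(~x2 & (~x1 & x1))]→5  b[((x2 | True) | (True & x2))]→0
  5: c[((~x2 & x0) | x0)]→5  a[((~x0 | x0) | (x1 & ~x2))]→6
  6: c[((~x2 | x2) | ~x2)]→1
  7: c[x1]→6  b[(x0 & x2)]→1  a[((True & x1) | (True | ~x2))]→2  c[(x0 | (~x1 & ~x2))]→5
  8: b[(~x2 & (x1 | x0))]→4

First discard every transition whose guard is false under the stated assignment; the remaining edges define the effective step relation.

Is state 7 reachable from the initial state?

Guard filter leaves 8 enabled edge(s).
L0 = {0}
L1 = {6}  now seen {0,6}
L2 = {1}  now seen {0,1,6}
Reach set: {0,1,6}

Answer: UNREACHABLE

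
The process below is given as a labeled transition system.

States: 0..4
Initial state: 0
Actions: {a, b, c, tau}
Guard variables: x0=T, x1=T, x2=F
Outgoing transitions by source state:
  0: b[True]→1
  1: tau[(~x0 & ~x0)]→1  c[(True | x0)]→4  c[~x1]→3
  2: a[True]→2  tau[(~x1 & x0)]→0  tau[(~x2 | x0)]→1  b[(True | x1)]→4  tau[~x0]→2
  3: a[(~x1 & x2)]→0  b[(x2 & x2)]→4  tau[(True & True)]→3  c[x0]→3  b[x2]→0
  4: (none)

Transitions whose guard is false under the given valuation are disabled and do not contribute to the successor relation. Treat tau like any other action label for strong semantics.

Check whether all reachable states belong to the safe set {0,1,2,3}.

Inv-set: {0,1,2,3}
Reachable = {0,1,4}
  0: ok
  1: ok
  4: VIOLATES
reach 4 via b·c — violates

Answer: INVARIANT VIOLATED at state 4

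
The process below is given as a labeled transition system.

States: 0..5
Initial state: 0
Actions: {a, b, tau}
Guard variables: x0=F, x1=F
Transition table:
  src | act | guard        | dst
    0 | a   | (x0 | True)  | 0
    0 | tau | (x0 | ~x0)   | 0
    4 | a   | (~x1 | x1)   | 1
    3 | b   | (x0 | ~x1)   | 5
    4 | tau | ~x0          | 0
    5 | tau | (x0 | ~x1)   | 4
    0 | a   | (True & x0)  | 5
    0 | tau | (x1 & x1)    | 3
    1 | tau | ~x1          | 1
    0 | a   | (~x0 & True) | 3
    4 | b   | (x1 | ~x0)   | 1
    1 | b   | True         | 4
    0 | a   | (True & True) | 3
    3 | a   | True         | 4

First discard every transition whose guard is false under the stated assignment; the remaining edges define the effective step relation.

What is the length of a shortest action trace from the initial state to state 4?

Answer: 2

Trace:
Layered search for 4:
  Layer 0: {0}
  Layer 1: {3}
  Layer 2: {4,5}
depth(4)=2, e.g. a·a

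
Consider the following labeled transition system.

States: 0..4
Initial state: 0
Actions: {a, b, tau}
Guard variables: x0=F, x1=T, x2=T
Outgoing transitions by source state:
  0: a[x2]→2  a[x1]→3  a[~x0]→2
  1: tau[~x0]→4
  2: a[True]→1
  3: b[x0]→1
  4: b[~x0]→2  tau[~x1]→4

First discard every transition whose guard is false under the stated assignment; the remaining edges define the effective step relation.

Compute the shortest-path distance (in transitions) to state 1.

Answer: 2

Trace:
Breadth-first toward 1:
  Layer 0: {0}
  Layer 1: {2,3}
  Layer 2: {1}
1 enters at depth 2; path a·a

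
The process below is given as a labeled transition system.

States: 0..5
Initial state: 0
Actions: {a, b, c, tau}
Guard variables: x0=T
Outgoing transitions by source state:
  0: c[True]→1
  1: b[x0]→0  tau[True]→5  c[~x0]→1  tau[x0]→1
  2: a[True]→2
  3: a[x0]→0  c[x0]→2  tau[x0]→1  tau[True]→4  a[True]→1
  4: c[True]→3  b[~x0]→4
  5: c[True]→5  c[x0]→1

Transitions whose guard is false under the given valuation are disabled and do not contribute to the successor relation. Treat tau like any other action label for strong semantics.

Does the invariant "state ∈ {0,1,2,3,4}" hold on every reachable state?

Answer: INVARIANT VIOLATED at state 5

Analysis:
Safe = {0,1,2,3,4}
Reach set: {0,1,5}
  0: ok
  1: ok
  5: ✗ unsafe
witness against invariant: c·tau → 5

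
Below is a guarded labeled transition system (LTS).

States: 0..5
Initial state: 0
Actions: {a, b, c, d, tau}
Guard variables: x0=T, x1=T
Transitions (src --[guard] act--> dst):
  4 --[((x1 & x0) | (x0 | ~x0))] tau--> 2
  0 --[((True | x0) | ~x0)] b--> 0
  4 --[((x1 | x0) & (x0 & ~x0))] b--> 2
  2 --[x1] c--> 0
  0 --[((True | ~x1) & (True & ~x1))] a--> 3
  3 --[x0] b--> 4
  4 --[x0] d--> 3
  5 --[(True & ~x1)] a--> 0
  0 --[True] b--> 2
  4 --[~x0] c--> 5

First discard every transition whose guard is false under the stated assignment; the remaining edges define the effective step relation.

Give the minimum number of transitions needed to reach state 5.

Answer: UNREACHABLE

Working:
Layered search for 5:
  Layer 0: {0}
  Layer 1: {2}
5 never appears.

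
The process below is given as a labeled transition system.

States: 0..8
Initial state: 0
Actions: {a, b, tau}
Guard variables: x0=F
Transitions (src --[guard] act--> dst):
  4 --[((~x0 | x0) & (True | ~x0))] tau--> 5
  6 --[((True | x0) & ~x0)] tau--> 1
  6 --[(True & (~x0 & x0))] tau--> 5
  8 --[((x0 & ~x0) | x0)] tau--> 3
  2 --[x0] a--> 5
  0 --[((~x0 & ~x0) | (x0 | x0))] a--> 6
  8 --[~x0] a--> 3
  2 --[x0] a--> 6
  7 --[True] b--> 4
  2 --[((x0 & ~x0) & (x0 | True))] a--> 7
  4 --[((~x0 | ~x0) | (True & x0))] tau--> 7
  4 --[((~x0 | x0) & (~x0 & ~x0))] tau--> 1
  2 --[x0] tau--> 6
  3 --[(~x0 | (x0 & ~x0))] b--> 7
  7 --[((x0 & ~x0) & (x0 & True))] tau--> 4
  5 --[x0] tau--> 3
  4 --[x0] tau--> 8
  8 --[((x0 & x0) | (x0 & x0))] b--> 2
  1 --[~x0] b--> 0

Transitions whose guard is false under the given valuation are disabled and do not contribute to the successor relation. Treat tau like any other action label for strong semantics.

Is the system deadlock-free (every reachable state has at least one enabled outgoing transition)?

Answer: DEADLOCK-FREE

Working:
Reach set: {0,1,6}
  0: a→6  [1 out]
  1: b→0  [1 out]
  6: tau→1  [1 out]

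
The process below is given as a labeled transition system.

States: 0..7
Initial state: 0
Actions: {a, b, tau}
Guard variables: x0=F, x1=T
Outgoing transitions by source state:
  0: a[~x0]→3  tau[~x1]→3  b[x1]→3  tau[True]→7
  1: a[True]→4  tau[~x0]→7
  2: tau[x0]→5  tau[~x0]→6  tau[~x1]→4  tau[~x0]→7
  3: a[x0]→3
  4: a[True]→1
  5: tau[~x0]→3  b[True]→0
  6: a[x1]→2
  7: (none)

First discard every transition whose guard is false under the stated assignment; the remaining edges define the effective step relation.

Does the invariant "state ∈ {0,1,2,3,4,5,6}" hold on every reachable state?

Answer: INVARIANT VIOLATED at state 7

Working:
Inv-set: {0,1,2,3,4,5,6}
R = {0,3,7}
  0: safe
  3: safe
  7: VIOLATES
witness against invariant: tau → 7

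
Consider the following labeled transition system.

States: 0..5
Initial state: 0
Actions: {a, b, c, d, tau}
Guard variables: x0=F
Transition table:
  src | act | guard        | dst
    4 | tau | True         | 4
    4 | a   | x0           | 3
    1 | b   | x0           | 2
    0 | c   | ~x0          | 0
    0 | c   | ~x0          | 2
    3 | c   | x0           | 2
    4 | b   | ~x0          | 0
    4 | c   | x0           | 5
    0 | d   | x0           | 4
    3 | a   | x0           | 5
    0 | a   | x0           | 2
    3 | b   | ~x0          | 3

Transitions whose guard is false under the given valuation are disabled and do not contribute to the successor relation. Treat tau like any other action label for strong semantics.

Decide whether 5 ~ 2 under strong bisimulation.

Answer: BISIMILAR

Trace:
Compute ~ classes (split until stable):
  P[0] = {{0,1,2,3,4,5}}
  P[1] = {{0},{1,2,5},{3},{4}}
stable after 2 split(s): 4 block(s)
[5]={1,2,5}  [2]={1,2,5}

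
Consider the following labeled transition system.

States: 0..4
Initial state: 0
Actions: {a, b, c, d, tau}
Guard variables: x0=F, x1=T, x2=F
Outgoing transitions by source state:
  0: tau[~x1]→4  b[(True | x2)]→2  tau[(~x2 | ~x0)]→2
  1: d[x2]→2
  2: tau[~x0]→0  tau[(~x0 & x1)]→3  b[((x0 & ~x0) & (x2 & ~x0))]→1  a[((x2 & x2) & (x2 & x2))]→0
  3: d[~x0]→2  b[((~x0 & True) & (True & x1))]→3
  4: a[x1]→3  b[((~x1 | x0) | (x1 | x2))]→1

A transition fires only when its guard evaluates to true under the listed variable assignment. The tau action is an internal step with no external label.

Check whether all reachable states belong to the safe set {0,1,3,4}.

Answer: INVARIANT VIOLATED at state 2

Trace:
Safe = {0,1,3,4}
Reach set: {0,2,3}
  0: ok
  2: outside
  3: ok
counterexample path to 2: b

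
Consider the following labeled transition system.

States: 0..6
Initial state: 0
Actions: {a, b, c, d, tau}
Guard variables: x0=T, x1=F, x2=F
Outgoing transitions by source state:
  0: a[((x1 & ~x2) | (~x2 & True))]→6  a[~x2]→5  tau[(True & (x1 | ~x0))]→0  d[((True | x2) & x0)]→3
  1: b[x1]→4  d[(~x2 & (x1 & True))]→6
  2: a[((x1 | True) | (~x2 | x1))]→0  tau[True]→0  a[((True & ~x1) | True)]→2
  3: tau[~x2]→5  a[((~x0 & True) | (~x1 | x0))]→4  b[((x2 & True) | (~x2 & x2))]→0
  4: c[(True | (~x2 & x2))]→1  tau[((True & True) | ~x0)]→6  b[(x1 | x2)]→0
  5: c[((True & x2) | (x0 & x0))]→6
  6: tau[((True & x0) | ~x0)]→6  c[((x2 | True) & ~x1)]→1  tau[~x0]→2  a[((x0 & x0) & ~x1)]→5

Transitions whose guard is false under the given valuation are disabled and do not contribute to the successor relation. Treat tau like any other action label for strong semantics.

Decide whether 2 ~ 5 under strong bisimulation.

Refine partition for ~:
  P[0] = {{0,1,2,3,4,5,6}}
  P[1] = {{0},{1},{2,3},{4},{5},{6}}
  P[2] = {{0},{1},{2},{3},{4},{5},{6}}
7 equivalence class(es) (converged in 3)
[2]={2}  [5]={5}

Answer: NOT BISIMILAR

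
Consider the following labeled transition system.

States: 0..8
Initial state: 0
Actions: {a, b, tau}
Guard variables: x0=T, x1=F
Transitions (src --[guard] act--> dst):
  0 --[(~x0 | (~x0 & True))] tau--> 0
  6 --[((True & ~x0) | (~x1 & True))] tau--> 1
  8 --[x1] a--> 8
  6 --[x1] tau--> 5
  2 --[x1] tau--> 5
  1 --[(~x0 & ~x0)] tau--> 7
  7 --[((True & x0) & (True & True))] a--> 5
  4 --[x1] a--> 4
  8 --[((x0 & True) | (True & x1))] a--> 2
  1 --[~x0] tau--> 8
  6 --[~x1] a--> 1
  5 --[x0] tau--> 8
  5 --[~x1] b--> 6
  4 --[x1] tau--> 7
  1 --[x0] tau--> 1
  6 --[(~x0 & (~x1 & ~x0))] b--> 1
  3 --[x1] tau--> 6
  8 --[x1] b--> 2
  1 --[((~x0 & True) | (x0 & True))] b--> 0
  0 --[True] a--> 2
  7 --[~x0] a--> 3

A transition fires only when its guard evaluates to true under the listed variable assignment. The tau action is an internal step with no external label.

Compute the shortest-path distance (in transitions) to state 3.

Answer: UNREACHABLE

Working:
BFS to 3:
  L0 = {0}
  L1 = {2}
3 never appears.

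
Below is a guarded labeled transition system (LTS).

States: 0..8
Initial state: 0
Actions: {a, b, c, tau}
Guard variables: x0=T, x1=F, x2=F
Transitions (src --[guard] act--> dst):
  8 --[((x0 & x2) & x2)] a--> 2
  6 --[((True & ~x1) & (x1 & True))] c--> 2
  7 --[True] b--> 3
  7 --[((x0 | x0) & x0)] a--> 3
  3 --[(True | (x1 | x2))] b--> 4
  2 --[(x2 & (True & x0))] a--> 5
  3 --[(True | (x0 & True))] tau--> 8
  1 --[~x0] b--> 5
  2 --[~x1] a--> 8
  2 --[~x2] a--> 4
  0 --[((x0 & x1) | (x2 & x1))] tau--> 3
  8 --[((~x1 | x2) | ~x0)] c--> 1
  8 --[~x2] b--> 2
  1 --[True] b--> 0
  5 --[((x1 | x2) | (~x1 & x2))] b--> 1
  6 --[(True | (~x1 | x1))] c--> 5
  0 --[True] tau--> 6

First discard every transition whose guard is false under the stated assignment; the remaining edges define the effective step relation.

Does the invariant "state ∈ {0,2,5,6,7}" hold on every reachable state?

Safe = {0,2,5,6,7}
R = {0,5,6}
  0: ok
  5: ok
  6: ok

Answer: INVARIANT HOLDS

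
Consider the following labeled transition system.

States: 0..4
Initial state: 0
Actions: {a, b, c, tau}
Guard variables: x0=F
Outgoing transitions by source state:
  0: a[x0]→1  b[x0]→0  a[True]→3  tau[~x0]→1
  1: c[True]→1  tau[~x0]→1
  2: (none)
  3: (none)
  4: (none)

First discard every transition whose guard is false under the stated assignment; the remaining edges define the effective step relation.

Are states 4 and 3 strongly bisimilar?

Answer: BISIMILAR

Analysis:
Compute ~ classes (split until stable):
  P[0] = {{0,1,2,3,4}}
  P[1] = {{0},{1},{2,3,4}}
3 equivalence class(es) (converged in 2)
[4]={2,3,4}  [3]={2,3,4}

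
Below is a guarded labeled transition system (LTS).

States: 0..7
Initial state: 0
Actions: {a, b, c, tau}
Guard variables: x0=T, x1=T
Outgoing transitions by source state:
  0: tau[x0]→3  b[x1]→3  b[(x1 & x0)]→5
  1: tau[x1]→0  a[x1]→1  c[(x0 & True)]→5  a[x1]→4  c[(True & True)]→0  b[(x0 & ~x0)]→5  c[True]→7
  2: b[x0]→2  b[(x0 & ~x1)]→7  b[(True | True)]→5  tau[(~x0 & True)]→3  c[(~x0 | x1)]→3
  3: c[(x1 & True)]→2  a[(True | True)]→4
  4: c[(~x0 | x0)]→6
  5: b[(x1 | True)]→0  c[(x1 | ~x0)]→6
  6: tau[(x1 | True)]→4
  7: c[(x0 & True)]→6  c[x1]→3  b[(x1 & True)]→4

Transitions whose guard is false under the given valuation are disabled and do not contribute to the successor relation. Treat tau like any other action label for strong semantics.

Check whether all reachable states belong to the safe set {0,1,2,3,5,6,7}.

Allowed set {0,1,2,3,5,6,7}
Reach set: {0,2,3,4,5,6}
  0: ✓
  2: ✓
  3: ✓
  4: VIOLATES
  5: ✓
  6: ✓
witness against invariant: tau·a → 4

Answer: INVARIANT VIOLATED at state 4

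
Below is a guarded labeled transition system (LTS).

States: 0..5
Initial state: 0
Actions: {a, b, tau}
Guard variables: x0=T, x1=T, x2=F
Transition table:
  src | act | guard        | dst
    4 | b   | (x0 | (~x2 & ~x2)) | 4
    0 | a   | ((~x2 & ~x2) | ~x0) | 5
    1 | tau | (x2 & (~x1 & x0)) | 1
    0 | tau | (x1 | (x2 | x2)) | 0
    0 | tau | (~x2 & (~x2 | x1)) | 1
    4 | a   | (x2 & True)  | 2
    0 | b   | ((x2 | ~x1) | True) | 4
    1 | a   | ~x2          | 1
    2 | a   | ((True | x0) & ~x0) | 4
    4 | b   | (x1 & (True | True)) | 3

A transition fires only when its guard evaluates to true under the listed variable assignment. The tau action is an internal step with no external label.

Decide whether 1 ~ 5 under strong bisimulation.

Answer: NOT BISIMILAR

Working:
Bisimulation quotient by refinement:
  π0 = {{0,1,2,3,4,5}}
  π1 = {{0},{1},{2,3,5},{4}}
4 equivalence class(es) (converged in 2)
class of 1: {1}; class of 5: {2,3,5}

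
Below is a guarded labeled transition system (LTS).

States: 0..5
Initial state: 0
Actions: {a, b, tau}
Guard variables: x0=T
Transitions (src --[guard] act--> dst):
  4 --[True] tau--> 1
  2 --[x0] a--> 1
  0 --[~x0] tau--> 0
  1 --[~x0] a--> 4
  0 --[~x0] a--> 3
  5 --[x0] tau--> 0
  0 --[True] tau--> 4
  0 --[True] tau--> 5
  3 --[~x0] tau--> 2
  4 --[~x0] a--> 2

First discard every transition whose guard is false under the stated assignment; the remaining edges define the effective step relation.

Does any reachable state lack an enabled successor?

Reachable = {0,1,4,5}
  0: tau→4  tau→5  [2 exit(s)]
  1: ∅  [no exit]
  4: tau→1  [1 exit(s)]
  5: tau→0  [1 exit(s)]
Path to 1: tau·tau

Answer: DEADLOCK at state 1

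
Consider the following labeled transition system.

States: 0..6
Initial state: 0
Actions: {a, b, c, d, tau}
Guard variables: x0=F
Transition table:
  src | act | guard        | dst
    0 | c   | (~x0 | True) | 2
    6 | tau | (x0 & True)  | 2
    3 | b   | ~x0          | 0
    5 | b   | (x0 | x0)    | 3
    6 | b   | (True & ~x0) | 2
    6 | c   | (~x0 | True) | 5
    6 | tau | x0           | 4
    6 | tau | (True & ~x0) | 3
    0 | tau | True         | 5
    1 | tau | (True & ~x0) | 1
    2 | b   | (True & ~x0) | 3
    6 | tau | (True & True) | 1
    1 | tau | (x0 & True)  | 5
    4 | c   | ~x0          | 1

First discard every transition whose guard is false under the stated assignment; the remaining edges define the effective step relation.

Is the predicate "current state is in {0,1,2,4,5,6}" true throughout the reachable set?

Safe = {0,1,2,4,5,6}
Reachable = {0,2,3,5}
  0: ✓
  2: ✓
  3: ✗ unsafe
  5: ✓
witness against invariant: c·b → 3

Answer: INVARIANT VIOLATED at state 3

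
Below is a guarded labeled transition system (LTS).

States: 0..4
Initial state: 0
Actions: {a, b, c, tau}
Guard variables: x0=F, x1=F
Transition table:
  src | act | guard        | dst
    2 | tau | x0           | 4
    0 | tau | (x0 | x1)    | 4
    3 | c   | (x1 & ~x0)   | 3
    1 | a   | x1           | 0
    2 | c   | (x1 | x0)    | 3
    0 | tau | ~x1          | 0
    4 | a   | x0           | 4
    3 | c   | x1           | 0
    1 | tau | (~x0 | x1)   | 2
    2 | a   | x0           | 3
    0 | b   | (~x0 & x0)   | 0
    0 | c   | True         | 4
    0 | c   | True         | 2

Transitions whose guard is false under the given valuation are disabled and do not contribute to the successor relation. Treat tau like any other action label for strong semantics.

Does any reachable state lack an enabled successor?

R = {0,2,4}
  0: c→2  c→4  tau→0  [deg 3]
  2: ∅  [no exit]
  4: ∅  [no exit]
Path to 2: c

Answer: DEADLOCK at state 2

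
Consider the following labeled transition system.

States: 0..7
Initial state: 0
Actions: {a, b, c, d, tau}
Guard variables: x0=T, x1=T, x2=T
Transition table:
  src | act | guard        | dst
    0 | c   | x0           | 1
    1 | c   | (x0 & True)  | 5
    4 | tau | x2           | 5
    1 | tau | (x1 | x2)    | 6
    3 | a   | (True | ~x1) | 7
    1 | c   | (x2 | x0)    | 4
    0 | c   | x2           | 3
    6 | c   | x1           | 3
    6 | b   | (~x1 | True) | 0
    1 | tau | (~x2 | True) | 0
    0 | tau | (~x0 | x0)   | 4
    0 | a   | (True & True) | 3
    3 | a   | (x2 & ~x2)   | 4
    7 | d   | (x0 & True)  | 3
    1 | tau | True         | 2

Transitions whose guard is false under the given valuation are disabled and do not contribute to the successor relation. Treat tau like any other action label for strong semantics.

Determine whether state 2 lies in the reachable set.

After dropping false guards: 14 live edges.
Layer 0: {0}
Layer 1: {1,3,4}  now seen {0,1,3,4}
Layer 2: {2,5,6,7}  now seen {0,1,2,3,4,5,6,7}
Reachable = {0,1,2,3,4,5,6,7}
Path to 2: c·tau

Answer: REACHABLE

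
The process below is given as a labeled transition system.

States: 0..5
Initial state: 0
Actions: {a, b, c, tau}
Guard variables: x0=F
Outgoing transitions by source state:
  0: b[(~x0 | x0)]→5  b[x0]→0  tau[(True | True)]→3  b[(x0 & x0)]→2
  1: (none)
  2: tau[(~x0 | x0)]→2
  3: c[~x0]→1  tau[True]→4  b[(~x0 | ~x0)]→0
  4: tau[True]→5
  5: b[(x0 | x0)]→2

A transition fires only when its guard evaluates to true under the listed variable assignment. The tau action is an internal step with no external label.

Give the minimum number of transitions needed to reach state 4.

BFS to 4:
  depth 0: {0}
  depth 1: {3,5}
  depth 2: {1,4}
depth(4)=2, e.g. tau·tau

Answer: 2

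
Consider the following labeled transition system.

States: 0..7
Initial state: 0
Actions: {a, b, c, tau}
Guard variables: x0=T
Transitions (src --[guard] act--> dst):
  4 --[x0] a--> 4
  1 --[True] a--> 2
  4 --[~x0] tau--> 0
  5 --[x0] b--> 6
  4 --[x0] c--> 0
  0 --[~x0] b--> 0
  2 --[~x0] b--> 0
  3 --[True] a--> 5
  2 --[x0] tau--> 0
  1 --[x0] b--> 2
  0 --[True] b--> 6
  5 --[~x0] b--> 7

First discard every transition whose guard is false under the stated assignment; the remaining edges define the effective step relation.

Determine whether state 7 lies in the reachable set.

Answer: UNREACHABLE

Working:
After dropping false guards: 8 live edges.
L0 = {0}
L1 = {6}  now seen {0,6}
Reachable = {0,6}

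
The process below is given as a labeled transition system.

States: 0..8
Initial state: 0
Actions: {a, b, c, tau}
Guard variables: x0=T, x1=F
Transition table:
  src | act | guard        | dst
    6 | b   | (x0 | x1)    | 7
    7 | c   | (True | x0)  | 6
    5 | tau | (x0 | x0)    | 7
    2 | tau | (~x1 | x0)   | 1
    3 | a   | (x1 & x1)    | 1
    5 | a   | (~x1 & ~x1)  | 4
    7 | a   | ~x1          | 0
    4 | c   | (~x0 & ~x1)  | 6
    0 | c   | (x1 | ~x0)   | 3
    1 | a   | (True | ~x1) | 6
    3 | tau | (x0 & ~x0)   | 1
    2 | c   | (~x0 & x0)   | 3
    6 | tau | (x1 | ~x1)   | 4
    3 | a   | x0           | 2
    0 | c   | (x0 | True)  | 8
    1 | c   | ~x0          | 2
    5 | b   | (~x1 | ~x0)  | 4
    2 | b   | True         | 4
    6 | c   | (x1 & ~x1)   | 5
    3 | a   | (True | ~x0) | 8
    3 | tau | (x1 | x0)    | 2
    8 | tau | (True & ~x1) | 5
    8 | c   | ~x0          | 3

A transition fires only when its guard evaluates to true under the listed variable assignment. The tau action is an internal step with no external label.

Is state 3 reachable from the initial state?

Answer: UNREACHABLE

Working:
Guard filter leaves 15 enabled edge(s).
L0 = {0}
L1 = {8}  total {0,8}
L2 = {5}  total {0,5,8}
L3 = {4,7}  total {0,4,5,7,8}
L4 = {6}  total {0,4,5,6,7,8}
R = {0,4,5,6,7,8}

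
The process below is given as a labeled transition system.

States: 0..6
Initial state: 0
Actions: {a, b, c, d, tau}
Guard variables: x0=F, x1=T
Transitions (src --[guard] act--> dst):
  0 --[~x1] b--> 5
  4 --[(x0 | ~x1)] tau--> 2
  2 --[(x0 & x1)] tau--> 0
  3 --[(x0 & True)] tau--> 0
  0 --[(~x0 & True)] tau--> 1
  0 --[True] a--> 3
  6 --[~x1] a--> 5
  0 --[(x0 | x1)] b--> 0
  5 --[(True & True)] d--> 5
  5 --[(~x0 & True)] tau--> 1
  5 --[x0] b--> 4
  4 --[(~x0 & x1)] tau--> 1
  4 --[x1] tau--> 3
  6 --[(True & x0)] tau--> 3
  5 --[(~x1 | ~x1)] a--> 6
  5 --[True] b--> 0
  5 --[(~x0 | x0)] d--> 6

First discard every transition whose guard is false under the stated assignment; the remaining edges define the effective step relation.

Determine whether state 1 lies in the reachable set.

After dropping false guards: 9 live edges.
depth 0: {0}
depth 1: {1,3}  total {0,1,3}
Reachable = {0,1,3}
witness 1: tau

Answer: REACHABLE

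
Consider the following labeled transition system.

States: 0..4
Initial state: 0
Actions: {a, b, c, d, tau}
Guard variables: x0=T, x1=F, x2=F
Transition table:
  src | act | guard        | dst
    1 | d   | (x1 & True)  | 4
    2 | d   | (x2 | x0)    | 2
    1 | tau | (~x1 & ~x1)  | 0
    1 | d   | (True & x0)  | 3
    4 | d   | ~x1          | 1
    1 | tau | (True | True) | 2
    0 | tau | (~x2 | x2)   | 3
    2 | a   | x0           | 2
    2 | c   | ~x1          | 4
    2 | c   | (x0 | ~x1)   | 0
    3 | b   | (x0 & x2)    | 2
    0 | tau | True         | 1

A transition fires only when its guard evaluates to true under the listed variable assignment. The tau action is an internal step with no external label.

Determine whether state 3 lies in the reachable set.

Answer: REACHABLE

Working:
Guard filter leaves 10 enabled edge(s).
depth 0: {0}
depth 1: {1,3}  cumulative {0,1,3}
depth 2: {2}  cumulative {0,1,2,3}
depth 3: {4}  cumulative {0,1,2,3,4}
Reachable = {0,1,2,3,4}
Path to 3: tau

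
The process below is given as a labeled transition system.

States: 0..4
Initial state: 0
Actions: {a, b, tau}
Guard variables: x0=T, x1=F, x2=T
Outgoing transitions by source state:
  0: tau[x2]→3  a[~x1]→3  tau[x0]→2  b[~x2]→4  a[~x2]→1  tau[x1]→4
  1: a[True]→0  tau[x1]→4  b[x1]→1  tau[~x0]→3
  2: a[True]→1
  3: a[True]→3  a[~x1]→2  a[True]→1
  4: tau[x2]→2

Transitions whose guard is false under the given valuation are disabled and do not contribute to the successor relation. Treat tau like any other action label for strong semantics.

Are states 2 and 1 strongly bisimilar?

Refine partition for ~:
  π0 = {{0,1,2,3,4}}
  π1 = {{0},{1,2,3},{4}}
  π2 = {{0},{1},{2,3},{4}}
  π3 = {{0},{1},{2},{3},{4}}
stable after 4 split(s): 5 block(s)
2∈{2}, 1∈{1}

Answer: NOT BISIMILAR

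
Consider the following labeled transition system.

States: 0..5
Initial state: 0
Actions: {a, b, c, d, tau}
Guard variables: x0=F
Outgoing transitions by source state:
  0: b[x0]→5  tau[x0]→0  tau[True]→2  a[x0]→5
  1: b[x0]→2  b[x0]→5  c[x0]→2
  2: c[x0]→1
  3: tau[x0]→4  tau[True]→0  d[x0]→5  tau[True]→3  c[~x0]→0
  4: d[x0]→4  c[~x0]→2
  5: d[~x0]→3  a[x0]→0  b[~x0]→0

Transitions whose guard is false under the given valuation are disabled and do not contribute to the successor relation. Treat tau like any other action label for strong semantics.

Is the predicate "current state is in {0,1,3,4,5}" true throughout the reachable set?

Answer: INVARIANT VIOLATED at state 2

Analysis:
Allowed set {0,1,3,4,5}
Reachable = {0,2}
  0: ok
  2: ✗ unsafe
witness against invariant: tau → 2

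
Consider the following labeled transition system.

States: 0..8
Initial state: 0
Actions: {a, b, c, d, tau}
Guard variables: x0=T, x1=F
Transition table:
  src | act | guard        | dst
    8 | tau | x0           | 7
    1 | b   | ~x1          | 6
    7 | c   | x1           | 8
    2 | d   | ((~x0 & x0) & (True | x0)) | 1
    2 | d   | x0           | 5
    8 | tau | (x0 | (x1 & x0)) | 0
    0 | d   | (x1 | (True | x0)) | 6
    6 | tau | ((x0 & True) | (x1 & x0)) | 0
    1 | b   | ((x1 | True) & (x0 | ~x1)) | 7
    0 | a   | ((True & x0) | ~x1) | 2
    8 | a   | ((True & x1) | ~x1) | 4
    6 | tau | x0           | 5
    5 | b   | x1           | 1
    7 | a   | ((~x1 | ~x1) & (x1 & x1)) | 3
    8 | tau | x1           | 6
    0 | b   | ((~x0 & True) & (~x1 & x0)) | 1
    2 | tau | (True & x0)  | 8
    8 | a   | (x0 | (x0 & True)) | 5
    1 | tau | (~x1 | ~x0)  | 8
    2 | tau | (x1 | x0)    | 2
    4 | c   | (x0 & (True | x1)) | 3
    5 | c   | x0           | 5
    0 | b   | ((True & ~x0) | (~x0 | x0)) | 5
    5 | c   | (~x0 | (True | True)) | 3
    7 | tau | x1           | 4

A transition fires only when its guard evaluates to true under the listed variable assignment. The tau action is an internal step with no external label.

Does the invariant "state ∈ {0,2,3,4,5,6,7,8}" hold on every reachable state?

Answer: INVARIANT HOLDS

Analysis:
Allowed set {0,2,3,4,5,6,7,8}
Reach set: {0,2,3,4,5,6,7,8}
  0: ✓
  2: ✓
  3: ✓
  4: ✓
  5: ✓
  6: ✓
  7: ✓
  8: ✓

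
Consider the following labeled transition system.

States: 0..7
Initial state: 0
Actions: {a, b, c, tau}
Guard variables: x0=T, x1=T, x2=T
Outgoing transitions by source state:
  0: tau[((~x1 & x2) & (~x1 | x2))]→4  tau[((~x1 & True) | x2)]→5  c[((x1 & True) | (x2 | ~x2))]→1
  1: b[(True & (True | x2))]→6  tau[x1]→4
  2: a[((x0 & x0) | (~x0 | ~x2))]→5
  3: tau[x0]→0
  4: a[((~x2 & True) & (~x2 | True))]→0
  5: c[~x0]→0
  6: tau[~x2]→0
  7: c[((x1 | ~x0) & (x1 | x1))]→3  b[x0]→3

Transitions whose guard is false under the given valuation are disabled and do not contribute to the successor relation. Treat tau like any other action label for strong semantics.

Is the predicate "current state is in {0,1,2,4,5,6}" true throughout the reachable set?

Safe = {0,1,2,4,5,6}
R = {0,1,4,5,6}
  0: ok
  1: ok
  4: ok
  5: ok
  6: ok

Answer: INVARIANT HOLDS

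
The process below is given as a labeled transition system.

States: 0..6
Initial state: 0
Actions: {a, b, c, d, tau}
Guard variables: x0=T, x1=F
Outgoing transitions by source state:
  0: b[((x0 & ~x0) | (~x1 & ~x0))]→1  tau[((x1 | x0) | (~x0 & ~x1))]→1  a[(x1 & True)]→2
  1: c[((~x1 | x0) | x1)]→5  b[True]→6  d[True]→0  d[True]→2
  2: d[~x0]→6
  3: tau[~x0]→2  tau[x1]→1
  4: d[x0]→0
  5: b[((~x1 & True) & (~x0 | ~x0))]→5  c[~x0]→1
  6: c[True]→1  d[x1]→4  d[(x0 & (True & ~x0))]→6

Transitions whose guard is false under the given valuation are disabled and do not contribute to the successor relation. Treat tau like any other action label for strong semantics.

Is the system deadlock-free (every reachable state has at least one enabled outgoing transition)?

Answer: DEADLOCK at state 2

Working:
Reach set: {0,1,2,5,6}
  0: tau→1  [1 exit(s)]
  1: b→6  c→5  d→0  d→2  [4 exit(s)]
  2: ∅  [deadlock]
  5: ∅  [deadlock]
  6: c→1  [1 exit(s)]
Path to 2: tau·d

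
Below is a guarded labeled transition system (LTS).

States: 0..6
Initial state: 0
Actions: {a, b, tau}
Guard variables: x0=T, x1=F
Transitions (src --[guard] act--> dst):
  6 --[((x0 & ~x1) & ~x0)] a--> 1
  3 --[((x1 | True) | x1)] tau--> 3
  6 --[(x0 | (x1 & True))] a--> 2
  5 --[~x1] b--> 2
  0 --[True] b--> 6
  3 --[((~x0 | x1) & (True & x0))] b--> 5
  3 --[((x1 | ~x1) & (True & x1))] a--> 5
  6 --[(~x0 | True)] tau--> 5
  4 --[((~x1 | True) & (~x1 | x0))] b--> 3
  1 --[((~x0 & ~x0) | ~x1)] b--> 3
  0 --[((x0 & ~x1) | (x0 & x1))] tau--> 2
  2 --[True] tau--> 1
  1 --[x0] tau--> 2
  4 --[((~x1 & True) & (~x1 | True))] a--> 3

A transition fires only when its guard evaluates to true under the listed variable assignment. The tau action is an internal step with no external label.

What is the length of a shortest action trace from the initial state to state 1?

Answer: 2

Analysis:
Layered search for 1:
  depth 0: {0}
  depth 1: {2,6}
  depth 2: {1,5}
depth(1)=2, e.g. tau·tau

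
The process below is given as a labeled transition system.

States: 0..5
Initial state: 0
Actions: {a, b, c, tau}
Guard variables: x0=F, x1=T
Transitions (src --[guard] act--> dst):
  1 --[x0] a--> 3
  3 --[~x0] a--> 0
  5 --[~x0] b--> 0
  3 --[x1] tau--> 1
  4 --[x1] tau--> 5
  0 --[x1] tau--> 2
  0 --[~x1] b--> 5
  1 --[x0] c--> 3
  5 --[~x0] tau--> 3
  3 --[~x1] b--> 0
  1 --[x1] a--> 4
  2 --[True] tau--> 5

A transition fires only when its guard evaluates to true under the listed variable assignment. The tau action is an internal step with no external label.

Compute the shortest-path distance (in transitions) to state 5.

Answer: 2

Working:
BFS to 5:
  Layer 0: {0}
  Layer 1: {2}
  Layer 2: {5}
5 enters at depth 2; path tau·tau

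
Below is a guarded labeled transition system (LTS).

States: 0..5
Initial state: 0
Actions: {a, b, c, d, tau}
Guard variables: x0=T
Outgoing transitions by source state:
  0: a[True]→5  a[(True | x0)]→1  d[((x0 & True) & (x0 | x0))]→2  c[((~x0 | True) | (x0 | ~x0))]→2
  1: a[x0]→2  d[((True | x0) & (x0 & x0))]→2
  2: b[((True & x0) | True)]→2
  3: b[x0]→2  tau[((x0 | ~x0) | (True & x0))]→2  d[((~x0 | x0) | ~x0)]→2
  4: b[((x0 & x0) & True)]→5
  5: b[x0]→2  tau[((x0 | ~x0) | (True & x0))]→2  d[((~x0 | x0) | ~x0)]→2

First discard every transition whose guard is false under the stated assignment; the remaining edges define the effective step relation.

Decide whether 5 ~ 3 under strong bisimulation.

Refine partition for ~:
  π0 = {{0,1,2,3,4,5}}
  π1 = {{0},{1},{2,4},{3,5}}
  π2 = {{0},{1},{2},{3,5},{4}}
Fixed point at round 3; 5 class(es).
5∈{3,5}, 3∈{3,5}

Answer: BISIMILAR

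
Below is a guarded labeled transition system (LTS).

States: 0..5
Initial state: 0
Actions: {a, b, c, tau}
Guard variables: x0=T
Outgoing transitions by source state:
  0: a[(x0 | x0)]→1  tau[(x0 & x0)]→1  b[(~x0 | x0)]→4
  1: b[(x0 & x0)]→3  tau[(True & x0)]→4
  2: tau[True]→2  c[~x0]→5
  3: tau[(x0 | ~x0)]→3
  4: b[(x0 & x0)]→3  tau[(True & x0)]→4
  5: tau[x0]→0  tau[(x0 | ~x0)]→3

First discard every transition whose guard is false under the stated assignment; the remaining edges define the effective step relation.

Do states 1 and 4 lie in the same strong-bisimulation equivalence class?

Bisimulation quotient by refinement:
  round 0: {{0,1,2,3,4,5}}
  round 1: {{0},{1,4},{2,3,5}}
  round 2: {{0},{1,4},{2,3},{5}}
4 equivalence class(es) (converged in 3)
1∈{1,4}, 4∈{1,4}

Answer: BISIMILAR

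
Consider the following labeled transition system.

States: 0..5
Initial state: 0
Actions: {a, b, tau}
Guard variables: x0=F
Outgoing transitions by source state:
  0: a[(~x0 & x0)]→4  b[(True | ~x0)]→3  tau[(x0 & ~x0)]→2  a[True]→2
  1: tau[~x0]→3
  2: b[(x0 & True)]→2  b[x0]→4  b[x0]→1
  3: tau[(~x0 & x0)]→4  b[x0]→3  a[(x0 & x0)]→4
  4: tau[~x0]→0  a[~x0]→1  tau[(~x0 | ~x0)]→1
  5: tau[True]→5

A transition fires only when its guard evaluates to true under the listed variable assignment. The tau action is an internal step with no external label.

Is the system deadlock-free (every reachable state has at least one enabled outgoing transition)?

Answer: DEADLOCK at state 2

Analysis:
Reach set: {0,2,3}
  0: a→2  b→3  [2 out]
  2: ∅  [STUCK]
  3: ∅  [STUCK]
witness 2: a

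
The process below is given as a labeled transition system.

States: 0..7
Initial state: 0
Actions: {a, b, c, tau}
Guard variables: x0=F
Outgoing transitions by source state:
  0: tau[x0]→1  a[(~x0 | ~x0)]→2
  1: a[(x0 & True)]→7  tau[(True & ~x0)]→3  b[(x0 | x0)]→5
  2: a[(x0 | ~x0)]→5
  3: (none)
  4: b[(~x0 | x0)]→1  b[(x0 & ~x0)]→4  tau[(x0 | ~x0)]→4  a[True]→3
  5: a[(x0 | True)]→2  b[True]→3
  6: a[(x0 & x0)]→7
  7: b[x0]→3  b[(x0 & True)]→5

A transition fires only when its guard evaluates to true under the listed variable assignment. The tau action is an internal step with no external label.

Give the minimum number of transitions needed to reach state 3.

Breadth-first toward 3:
  depth 0: {0}
  depth 1: {2}
  depth 2: {5}
  depth 3: {3}
depth(3)=3, e.g. a·a·b

Answer: 3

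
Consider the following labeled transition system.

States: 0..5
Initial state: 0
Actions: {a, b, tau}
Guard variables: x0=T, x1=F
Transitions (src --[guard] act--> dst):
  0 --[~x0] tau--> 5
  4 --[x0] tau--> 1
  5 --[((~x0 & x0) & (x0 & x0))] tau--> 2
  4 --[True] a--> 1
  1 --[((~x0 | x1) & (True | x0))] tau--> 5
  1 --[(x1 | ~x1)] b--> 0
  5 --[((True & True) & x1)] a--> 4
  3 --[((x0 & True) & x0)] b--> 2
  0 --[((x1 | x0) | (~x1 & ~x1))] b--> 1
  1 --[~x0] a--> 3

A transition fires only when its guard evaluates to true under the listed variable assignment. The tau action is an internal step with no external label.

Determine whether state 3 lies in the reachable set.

Answer: UNREACHABLE

Trace:
Guard filter leaves 5 enabled edge(s).
Layer 0: {0}
Layer 1: {1}  cumulative {0,1}
Reach set: {0,1}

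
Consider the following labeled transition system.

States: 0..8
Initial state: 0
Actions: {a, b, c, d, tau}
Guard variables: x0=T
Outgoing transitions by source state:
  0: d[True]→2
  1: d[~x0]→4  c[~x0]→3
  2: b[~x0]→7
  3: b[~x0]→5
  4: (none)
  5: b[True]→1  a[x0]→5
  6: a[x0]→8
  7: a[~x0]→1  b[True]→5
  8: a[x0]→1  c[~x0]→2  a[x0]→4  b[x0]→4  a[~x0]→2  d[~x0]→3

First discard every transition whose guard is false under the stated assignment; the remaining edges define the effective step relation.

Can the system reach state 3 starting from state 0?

Answer: UNREACHABLE

Working:
After dropping false guards: 8 live edges.
depth 0: {0}
depth 1: {2}  cumulative {0,2}
Reachable = {0,2}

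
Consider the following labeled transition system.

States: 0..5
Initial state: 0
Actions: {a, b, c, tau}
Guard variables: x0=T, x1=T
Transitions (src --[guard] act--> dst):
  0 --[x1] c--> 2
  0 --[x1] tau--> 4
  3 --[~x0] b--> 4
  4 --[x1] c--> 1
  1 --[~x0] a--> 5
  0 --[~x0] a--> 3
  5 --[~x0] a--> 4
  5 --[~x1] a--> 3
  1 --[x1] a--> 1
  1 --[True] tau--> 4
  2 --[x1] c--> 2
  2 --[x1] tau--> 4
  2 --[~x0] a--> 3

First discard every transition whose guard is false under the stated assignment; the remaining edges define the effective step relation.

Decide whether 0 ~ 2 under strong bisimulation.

Answer: BISIMILAR

Working:
Refine partition for ~:
  π0 = {{0,1,2,3,4,5}}
  π1 = {{0,2},{1},{3,5},{4}}
stable after 2 split(s): 4 block(s)
class of 0: {0,2}; class of 2: {0,2}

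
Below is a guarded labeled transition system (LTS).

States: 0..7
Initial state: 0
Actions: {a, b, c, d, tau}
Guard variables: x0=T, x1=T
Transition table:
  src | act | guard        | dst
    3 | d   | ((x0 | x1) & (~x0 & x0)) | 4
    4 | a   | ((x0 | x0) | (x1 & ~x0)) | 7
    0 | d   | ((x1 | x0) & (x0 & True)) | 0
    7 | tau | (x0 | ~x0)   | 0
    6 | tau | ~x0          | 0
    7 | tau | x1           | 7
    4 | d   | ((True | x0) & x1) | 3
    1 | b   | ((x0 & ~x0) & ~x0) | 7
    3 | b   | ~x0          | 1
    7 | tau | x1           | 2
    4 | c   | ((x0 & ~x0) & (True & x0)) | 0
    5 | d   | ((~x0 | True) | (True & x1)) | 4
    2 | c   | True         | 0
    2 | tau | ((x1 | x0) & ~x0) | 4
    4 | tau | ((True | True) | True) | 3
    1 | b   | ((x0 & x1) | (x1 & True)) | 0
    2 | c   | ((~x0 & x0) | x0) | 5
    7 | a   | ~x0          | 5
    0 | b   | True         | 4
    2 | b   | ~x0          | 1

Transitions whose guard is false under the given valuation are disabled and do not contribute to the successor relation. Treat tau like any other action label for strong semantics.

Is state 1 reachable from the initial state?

Guard filter leaves 12 enabled edge(s).
L0 = {0}
L1 = {4}  total {0,4}
L2 = {3,7}  total {0,3,4,7}
L3 = {2}  total {0,2,3,4,7}
L4 = {5}  total {0,2,3,4,5,7}
R = {0,2,3,4,5,7}

Answer: UNREACHABLE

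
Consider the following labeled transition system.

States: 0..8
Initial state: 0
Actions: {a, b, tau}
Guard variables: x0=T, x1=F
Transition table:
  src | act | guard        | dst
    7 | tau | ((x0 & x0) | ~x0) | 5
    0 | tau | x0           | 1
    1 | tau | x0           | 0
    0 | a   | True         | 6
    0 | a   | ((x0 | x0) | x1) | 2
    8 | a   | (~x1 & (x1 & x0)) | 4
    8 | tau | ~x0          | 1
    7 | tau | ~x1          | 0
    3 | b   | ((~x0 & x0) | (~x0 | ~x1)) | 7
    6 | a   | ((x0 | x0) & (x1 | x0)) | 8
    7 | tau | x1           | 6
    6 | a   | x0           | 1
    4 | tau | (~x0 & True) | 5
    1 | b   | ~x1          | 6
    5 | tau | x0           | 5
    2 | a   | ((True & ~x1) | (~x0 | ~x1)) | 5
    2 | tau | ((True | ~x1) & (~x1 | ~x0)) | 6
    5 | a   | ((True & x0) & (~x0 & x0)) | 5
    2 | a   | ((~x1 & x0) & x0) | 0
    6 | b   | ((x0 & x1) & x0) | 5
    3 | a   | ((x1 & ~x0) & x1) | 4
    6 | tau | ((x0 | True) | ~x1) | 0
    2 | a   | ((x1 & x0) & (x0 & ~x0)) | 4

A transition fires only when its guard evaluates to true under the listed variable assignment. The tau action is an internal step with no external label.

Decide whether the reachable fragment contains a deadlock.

Answer: DEADLOCK at state 8

Working:
R = {0,1,2,5,6,8}
  0: a→2  a→6  tau→1  [3 exit(s)]
  1: b→6  tau→0  [2 exit(s)]
  2: a→0  a→5  tau→6  [3 exit(s)]
  5: tau→5  [1 exit(s)]
  6: a→1  a→8  tau→0  [3 exit(s)]
  8: ∅  [deadlock]
Path to 8: a·a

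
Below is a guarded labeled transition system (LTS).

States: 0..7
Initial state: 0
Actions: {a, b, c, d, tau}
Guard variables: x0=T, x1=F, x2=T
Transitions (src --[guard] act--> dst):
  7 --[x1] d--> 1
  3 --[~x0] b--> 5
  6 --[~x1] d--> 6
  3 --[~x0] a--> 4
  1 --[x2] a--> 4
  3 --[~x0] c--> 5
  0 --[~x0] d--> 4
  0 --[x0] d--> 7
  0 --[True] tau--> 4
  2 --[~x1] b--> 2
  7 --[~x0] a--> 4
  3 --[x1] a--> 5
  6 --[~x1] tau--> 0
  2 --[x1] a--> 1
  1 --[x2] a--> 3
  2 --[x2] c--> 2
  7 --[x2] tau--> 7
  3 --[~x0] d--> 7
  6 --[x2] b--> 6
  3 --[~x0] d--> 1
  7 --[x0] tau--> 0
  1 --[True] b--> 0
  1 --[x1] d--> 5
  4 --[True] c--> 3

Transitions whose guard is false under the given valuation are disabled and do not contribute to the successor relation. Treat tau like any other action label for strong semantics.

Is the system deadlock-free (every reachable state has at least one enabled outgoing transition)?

Reach set: {0,3,4,7}
  0: d→7  tau→4  [2 exit(s)]
  3: ∅  [no exit]
  4: c→3  [1 exit(s)]
  7: tau→0  tau→7  [2 exit(s)]
witness 3: tau·c

Answer: DEADLOCK at state 3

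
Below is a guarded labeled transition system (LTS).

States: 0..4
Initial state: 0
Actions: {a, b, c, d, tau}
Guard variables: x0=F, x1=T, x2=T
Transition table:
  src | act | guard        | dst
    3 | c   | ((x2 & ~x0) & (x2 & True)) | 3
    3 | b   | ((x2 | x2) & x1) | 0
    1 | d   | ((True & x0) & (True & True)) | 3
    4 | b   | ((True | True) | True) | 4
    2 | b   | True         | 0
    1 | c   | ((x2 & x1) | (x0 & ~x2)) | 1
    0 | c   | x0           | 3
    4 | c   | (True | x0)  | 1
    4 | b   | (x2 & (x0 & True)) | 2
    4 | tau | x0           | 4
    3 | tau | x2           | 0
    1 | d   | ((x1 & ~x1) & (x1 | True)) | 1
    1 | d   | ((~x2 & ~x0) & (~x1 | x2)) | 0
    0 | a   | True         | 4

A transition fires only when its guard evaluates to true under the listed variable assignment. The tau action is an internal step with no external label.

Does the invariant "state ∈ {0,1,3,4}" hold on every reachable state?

Answer: INVARIANT HOLDS

Analysis:
Safe = {0,1,3,4}
Reachable = {0,1,4}
  0: ✓
  1: ✓
  4: ✓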